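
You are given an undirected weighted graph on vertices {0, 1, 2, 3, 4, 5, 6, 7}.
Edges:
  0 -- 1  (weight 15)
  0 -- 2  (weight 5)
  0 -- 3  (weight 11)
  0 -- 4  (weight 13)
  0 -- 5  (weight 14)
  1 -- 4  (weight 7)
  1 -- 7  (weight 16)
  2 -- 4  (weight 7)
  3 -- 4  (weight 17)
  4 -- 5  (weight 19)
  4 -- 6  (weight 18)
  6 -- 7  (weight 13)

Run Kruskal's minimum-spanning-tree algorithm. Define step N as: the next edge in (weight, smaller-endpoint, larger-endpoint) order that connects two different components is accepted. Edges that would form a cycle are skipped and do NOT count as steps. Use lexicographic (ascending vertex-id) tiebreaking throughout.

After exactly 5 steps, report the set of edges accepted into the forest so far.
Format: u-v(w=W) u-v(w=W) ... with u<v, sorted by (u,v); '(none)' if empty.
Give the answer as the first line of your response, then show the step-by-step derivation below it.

0-2(w=5) 0-3(w=11) 1-4(w=7) 2-4(w=7) 6-7(w=13)

step 1: add edge 0-2 (w=5); MST = {0-2(w=5)}
step 2: add edge 1-4 (w=7); MST = {0-2(w=5) 1-4(w=7)}
step 3: add edge 2-4 (w=7); MST = {0-2(w=5) 1-4(w=7) 2-4(w=7)}
step 4: add edge 0-3 (w=11); MST = {0-2(w=5) 0-3(w=11) 1-4(w=7) 2-4(w=7)}
step 5: add edge 6-7 (w=13); MST = {0-2(w=5) 0-3(w=11) 1-4(w=7) 2-4(w=7) 6-7(w=13)}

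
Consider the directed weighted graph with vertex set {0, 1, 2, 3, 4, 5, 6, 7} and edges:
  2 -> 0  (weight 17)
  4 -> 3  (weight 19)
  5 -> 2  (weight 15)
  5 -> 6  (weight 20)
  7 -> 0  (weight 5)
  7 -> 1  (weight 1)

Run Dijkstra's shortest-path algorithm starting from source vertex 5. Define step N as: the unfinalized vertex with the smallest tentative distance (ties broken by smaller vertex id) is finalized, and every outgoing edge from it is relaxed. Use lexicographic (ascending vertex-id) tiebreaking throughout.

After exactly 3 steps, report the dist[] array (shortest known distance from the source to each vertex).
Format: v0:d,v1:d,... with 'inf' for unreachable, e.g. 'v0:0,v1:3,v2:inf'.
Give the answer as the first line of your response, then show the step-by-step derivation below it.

v0:32,v1:inf,v2:15,v3:inf,v4:inf,v5:0,v6:20,v7:inf

step 1: dist = v0:inf,v1:inf,v2:15,v3:inf,v4:inf,v5:0,v6:20,v7:inf
step 2: dist = v0:32,v1:inf,v2:15,v3:inf,v4:inf,v5:0,v6:20,v7:inf
step 3: dist = v0:32,v1:inf,v2:15,v3:inf,v4:inf,v5:0,v6:20,v7:inf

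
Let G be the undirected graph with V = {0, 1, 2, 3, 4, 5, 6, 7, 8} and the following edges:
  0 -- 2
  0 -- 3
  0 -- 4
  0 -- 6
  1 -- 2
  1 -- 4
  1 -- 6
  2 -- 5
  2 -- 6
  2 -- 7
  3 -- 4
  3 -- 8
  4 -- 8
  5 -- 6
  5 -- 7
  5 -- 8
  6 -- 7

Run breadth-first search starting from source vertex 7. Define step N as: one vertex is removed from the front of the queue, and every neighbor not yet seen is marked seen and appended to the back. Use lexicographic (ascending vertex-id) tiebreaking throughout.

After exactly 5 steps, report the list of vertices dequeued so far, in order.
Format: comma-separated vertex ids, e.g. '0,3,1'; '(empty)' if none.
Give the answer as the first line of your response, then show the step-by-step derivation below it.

7,2,5,6,0

step 1: dequeue 7; queue=[2,5,6]; order=7
step 2: dequeue 2; queue=[5,6,0,1]; order=7,2
step 3: dequeue 5; queue=[6,0,1,8]; order=7,2,5
step 4: dequeue 6; queue=[0,1,8]; order=7,2,5,6
step 5: dequeue 0; queue=[1,8,3,4]; order=7,2,5,6,0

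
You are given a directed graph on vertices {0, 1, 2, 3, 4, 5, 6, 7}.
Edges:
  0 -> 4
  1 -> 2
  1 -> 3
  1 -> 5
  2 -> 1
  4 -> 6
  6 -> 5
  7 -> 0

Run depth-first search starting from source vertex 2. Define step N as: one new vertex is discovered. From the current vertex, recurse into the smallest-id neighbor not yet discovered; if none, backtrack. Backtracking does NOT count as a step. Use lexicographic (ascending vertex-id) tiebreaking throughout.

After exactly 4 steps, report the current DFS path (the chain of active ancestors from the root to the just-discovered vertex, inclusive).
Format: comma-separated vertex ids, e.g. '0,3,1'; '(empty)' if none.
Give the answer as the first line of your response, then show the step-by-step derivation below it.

2,1,5

step 1: discover 2; path=2; order=2
step 2: discover 1; path=2>1; order=2,1
step 3: discover 3; path=2>1>3; order=2,1,3
step 4: discover 5; path=2>1>5; order=2,1,3,5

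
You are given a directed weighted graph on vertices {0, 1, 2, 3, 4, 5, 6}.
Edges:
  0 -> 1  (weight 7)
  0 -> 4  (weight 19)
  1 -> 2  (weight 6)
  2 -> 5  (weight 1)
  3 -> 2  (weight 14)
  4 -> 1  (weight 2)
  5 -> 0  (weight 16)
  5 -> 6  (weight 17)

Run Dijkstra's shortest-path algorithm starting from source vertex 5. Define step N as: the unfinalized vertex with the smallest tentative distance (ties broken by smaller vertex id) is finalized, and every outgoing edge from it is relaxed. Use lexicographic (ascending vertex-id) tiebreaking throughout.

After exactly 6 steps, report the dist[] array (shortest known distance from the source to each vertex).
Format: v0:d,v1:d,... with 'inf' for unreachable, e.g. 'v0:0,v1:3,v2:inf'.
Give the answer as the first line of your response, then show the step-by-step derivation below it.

v0:16,v1:23,v2:29,v3:inf,v4:35,v5:0,v6:17

step 1: dist = v0:16,v1:inf,v2:inf,v3:inf,v4:inf,v5:0,v6:17
step 2: dist = v0:16,v1:23,v2:inf,v3:inf,v4:35,v5:0,v6:17
step 3: dist = v0:16,v1:23,v2:inf,v3:inf,v4:35,v5:0,v6:17
step 4: dist = v0:16,v1:23,v2:29,v3:inf,v4:35,v5:0,v6:17
step 5: dist = v0:16,v1:23,v2:29,v3:inf,v4:35,v5:0,v6:17
step 6: dist = v0:16,v1:23,v2:29,v3:inf,v4:35,v5:0,v6:17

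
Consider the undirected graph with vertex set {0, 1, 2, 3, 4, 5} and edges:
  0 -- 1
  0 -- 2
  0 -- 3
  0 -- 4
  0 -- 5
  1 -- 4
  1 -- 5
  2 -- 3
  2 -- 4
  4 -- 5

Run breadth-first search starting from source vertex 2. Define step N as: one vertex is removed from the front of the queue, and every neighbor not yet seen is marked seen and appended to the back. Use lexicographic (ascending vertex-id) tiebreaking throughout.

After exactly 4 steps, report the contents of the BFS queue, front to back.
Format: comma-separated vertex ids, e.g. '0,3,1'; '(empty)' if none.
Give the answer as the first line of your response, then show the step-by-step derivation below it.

1,5

step 1: dequeue 2; queue=[0,3,4]; order=2
step 2: dequeue 0; queue=[3,4,1,5]; order=2,0
step 3: dequeue 3; queue=[4,1,5]; order=2,0,3
step 4: dequeue 4; queue=[1,5]; order=2,0,3,4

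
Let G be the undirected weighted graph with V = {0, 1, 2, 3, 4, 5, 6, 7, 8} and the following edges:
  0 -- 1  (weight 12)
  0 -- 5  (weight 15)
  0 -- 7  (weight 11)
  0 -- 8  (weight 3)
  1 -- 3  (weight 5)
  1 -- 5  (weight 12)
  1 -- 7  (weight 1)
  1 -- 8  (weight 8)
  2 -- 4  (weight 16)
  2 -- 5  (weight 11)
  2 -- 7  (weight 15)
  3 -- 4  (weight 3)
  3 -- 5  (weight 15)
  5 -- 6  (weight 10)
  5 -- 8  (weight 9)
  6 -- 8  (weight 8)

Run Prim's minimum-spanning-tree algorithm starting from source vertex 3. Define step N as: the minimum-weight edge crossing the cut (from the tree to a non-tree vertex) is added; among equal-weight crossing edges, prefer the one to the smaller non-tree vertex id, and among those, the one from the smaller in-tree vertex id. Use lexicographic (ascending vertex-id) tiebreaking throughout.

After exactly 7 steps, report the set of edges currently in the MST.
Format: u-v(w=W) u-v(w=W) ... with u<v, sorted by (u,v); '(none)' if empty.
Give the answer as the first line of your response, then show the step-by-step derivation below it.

0-8(w=3) 1-3(w=5) 1-7(w=1) 1-8(w=8) 3-4(w=3) 5-8(w=9) 6-8(w=8)

step 1: add edge 3-4 (w=3); MST = {3-4(w=3)}
step 2: add edge 1-3 (w=5); MST = {1-3(w=5) 3-4(w=3)}
step 3: add edge 1-7 (w=1); MST = {1-3(w=5) 1-7(w=1) 3-4(w=3)}
step 4: add edge 1-8 (w=8); MST = {1-3(w=5) 1-7(w=1) 1-8(w=8) 3-4(w=3)}
step 5: add edge 0-8 (w=3); MST = {0-8(w=3) 1-3(w=5) 1-7(w=1) 1-8(w=8) 3-4(w=3)}
step 6: add edge 6-8 (w=8); MST = {0-8(w=3) 1-3(w=5) 1-7(w=1) 1-8(w=8) 3-4(w=3) 6-8(w=8)}
step 7: add edge 5-8 (w=9); MST = {0-8(w=3) 1-3(w=5) 1-7(w=1) 1-8(w=8) 3-4(w=3) 5-8(w=9) 6-8(w=8)}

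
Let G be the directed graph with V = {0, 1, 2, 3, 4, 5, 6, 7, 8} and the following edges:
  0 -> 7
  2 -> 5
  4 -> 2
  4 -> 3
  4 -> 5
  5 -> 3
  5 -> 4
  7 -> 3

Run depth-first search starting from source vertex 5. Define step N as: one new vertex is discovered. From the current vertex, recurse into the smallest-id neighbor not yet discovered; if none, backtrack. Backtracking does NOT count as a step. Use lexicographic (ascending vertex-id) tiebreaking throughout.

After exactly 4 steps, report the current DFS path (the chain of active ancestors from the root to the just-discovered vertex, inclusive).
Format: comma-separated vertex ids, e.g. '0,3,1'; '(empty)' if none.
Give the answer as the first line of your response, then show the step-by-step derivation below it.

5,4,2

step 1: discover 5; path=5; order=5
step 2: discover 3; path=5>3; order=5,3
step 3: discover 4; path=5>4; order=5,3,4
step 4: discover 2; path=5>4>2; order=5,3,4,2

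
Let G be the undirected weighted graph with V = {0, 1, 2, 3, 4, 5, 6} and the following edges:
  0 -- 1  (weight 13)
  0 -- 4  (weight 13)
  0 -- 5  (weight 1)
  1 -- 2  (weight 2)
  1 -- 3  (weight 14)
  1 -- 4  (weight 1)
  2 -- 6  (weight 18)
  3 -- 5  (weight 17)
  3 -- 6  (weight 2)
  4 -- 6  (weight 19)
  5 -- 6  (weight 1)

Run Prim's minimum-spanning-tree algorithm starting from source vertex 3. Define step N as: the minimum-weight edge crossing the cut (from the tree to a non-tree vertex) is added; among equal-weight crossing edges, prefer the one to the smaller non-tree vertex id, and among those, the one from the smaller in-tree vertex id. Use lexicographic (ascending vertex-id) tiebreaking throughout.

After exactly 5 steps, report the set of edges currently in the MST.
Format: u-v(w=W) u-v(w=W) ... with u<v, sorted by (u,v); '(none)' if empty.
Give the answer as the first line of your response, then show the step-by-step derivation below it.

0-1(w=13) 0-5(w=1) 1-4(w=1) 3-6(w=2) 5-6(w=1)

step 1: add edge 3-6 (w=2); MST = {3-6(w=2)}
step 2: add edge 5-6 (w=1); MST = {3-6(w=2) 5-6(w=1)}
step 3: add edge 0-5 (w=1); MST = {0-5(w=1) 3-6(w=2) 5-6(w=1)}
step 4: add edge 0-1 (w=13); MST = {0-1(w=13) 0-5(w=1) 3-6(w=2) 5-6(w=1)}
step 5: add edge 1-4 (w=1); MST = {0-1(w=13) 0-5(w=1) 1-4(w=1) 3-6(w=2) 5-6(w=1)}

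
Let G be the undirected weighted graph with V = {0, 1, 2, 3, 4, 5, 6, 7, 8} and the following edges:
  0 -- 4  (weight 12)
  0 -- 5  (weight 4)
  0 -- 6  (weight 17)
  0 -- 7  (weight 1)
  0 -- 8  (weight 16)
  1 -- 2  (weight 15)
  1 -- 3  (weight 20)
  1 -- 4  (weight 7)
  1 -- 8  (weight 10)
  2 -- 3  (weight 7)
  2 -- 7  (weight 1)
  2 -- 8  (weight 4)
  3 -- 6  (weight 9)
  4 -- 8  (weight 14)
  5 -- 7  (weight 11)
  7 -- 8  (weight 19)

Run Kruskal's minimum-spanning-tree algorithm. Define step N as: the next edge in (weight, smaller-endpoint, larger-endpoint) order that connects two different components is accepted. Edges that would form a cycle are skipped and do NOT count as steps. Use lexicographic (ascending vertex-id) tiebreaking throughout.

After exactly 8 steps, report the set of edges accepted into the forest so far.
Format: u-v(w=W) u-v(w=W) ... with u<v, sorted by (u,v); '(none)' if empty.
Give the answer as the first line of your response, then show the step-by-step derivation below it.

0-5(w=4) 0-7(w=1) 1-4(w=7) 1-8(w=10) 2-3(w=7) 2-7(w=1) 2-8(w=4) 3-6(w=9)

step 1: add edge 0-7 (w=1); MST = {0-7(w=1)}
step 2: add edge 2-7 (w=1); MST = {0-7(w=1) 2-7(w=1)}
step 3: add edge 0-5 (w=4); MST = {0-5(w=4) 0-7(w=1) 2-7(w=1)}
step 4: add edge 2-8 (w=4); MST = {0-5(w=4) 0-7(w=1) 2-7(w=1) 2-8(w=4)}
step 5: add edge 1-4 (w=7); MST = {0-5(w=4) 0-7(w=1) 1-4(w=7) 2-7(w=1) 2-8(w=4)}
step 6: add edge 2-3 (w=7); MST = {0-5(w=4) 0-7(w=1) 1-4(w=7) 2-3(w=7) 2-7(w=1) 2-8(w=4)}
step 7: add edge 3-6 (w=9); MST = {0-5(w=4) 0-7(w=1) 1-4(w=7) 2-3(w=7) 2-7(w=1) 2-8(w=4) 3-6(w=9)}
step 8: add edge 1-8 (w=10); MST = {0-5(w=4) 0-7(w=1) 1-4(w=7) 1-8(w=10) 2-3(w=7) 2-7(w=1) 2-8(w=4) 3-6(w=9)}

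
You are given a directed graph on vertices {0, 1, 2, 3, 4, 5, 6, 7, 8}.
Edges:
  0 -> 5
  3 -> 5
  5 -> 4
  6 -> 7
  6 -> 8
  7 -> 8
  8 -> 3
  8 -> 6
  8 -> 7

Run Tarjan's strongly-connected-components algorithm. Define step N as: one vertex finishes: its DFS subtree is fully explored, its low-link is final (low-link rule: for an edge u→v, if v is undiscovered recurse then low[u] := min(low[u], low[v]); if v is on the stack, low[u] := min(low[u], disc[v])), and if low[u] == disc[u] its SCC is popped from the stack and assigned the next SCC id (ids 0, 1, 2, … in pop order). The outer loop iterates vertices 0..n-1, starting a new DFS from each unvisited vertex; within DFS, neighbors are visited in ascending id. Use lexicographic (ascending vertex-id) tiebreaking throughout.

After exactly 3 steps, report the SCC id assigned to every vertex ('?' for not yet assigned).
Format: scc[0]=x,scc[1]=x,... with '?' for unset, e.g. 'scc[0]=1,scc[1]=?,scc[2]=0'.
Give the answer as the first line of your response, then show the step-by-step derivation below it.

scc[0]=2,scc[1]=?,scc[2]=?,scc[3]=?,scc[4]=0,scc[5]=1,scc[6]=?,scc[7]=?,scc[8]=?

step 1: low=(low[0]=0,low[1]=?,low[2]=?,low[3]=?,low[4]=2,low[5]=1,low[6]=?,low[7]=?,low[8]=?); scc=(scc[0]=?,scc[1]=?,scc[2]=?,scc[3]=?,scc[4]=0,scc[5]=?,scc[6]=?,scc[7]=?,scc[8]=?)
step 2: low=(low[0]=0,low[1]=?,low[2]=?,low[3]=?,low[4]=2,low[5]=1,low[6]=?,low[7]=?,low[8]=?); scc=(scc[0]=?,scc[1]=?,scc[2]=?,scc[3]=?,scc[4]=0,scc[5]=1,scc[6]=?,scc[7]=?,scc[8]=?)
step 3: low=(low[0]=0,low[1]=?,low[2]=?,low[3]=?,low[4]=2,low[5]=1,low[6]=?,low[7]=?,low[8]=?); scc=(scc[0]=2,scc[1]=?,scc[2]=?,scc[3]=?,scc[4]=0,scc[5]=1,scc[6]=?,scc[7]=?,scc[8]=?)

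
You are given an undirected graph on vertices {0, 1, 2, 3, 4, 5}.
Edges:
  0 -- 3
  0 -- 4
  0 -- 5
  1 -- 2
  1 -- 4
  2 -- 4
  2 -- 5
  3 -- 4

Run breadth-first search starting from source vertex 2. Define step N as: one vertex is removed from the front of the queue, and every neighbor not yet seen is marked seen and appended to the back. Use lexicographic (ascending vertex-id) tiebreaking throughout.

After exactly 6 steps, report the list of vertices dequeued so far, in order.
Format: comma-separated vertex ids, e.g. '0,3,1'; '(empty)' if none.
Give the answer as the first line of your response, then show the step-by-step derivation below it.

2,1,4,5,0,3

step 1: dequeue 2; queue=[1,4,5]; order=2
step 2: dequeue 1; queue=[4,5]; order=2,1
step 3: dequeue 4; queue=[5,0,3]; order=2,1,4
step 4: dequeue 5; queue=[0,3]; order=2,1,4,5
step 5: dequeue 0; queue=[3]; order=2,1,4,5,0
step 6: dequeue 3; queue=[(empty)]; order=2,1,4,5,0,3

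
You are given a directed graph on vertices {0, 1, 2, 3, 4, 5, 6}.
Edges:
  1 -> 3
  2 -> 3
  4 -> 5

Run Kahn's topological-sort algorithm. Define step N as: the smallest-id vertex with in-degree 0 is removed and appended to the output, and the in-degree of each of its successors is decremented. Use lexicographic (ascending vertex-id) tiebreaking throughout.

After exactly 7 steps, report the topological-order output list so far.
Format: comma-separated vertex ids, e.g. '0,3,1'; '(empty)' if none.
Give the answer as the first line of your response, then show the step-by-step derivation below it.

0,1,2,3,4,5,6

step 1: output 0; order=[0]; indeg=(0,0,0,2,0,1,0)
step 2: output 1; order=[0,1]; indeg=(0,0,0,1,0,1,0)
step 3: output 2; order=[0,1,2]; indeg=(0,0,0,0,0,1,0)
step 4: output 3; order=[0,1,2,3]; indeg=(0,0,0,0,0,1,0)
step 5: output 4; order=[0,1,2,3,4]; indeg=(0,0,0,0,0,0,0)
step 6: output 5; order=[0,1,2,3,4,5]; indeg=(0,0,0,0,0,0,0)
step 7: output 6; order=[0,1,2,3,4,5,6]; indeg=(0,0,0,0,0,0,0)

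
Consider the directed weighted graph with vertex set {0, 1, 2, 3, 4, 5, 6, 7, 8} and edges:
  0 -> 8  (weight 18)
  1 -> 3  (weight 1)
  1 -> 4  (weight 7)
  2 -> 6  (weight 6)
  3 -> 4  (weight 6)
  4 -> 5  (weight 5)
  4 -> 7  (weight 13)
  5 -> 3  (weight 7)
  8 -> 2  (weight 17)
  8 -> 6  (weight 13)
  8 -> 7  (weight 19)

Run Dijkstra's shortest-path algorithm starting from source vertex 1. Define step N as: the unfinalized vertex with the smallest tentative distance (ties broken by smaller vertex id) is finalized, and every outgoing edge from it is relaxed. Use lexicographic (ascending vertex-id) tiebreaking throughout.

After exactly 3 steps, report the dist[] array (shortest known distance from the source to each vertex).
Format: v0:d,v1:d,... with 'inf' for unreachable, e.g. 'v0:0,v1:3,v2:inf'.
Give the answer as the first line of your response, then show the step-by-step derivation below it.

v0:inf,v1:0,v2:inf,v3:1,v4:7,v5:12,v6:inf,v7:20,v8:inf

step 1: dist = v0:inf,v1:0,v2:inf,v3:1,v4:7,v5:inf,v6:inf,v7:inf,v8:inf
step 2: dist = v0:inf,v1:0,v2:inf,v3:1,v4:7,v5:inf,v6:inf,v7:inf,v8:inf
step 3: dist = v0:inf,v1:0,v2:inf,v3:1,v4:7,v5:12,v6:inf,v7:20,v8:inf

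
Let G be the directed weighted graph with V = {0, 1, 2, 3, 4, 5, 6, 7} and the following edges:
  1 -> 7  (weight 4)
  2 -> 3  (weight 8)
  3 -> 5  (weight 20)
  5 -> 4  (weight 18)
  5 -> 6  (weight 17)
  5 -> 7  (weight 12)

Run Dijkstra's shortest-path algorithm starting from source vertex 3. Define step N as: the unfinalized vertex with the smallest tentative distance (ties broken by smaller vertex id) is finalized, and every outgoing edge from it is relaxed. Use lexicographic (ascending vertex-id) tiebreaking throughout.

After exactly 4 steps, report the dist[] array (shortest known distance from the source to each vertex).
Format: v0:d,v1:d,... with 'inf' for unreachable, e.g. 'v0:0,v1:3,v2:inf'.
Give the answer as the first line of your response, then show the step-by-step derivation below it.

v0:inf,v1:inf,v2:inf,v3:0,v4:38,v5:20,v6:37,v7:32

step 1: dist = v0:inf,v1:inf,v2:inf,v3:0,v4:inf,v5:20,v6:inf,v7:inf
step 2: dist = v0:inf,v1:inf,v2:inf,v3:0,v4:38,v5:20,v6:37,v7:32
step 3: dist = v0:inf,v1:inf,v2:inf,v3:0,v4:38,v5:20,v6:37,v7:32
step 4: dist = v0:inf,v1:inf,v2:inf,v3:0,v4:38,v5:20,v6:37,v7:32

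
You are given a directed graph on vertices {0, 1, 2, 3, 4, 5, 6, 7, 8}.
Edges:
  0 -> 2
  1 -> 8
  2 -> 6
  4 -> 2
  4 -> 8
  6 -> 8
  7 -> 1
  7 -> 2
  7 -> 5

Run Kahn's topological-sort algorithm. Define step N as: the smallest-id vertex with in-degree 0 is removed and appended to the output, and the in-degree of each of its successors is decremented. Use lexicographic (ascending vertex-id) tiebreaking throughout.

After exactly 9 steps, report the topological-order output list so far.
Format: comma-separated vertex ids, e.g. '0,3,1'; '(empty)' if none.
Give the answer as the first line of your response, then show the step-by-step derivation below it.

0,3,4,7,1,2,5,6,8

step 1: output 0; order=[0]; indeg=(0,1,2,0,0,1,1,0,3)
step 2: output 3; order=[0,3]; indeg=(0,1,2,0,0,1,1,0,3)
step 3: output 4; order=[0,3,4]; indeg=(0,1,1,0,0,1,1,0,2)
step 4: output 7; order=[0,3,4,7]; indeg=(0,0,0,0,0,0,1,0,2)
step 5: output 1; order=[0,3,4,7,1]; indeg=(0,0,0,0,0,0,1,0,1)
step 6: output 2; order=[0,3,4,7,1,2]; indeg=(0,0,0,0,0,0,0,0,1)
step 7: output 5; order=[0,3,4,7,1,2,5]; indeg=(0,0,0,0,0,0,0,0,1)
step 8: output 6; order=[0,3,4,7,1,2,5,6]; indeg=(0,0,0,0,0,0,0,0,0)
step 9: output 8; order=[0,3,4,7,1,2,5,6,8]; indeg=(0,0,0,0,0,0,0,0,0)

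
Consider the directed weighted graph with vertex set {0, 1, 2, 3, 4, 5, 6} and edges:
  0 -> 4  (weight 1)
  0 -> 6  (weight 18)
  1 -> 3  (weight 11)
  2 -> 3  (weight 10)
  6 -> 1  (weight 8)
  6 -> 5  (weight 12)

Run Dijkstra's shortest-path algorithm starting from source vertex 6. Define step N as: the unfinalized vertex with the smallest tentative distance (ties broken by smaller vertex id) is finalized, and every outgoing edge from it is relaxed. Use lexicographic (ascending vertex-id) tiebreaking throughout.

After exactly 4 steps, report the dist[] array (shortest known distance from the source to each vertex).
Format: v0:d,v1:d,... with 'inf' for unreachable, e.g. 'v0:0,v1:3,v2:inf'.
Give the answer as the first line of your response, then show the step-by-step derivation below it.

v0:inf,v1:8,v2:inf,v3:19,v4:inf,v5:12,v6:0

step 1: dist = v0:inf,v1:8,v2:inf,v3:inf,v4:inf,v5:12,v6:0
step 2: dist = v0:inf,v1:8,v2:inf,v3:19,v4:inf,v5:12,v6:0
step 3: dist = v0:inf,v1:8,v2:inf,v3:19,v4:inf,v5:12,v6:0
step 4: dist = v0:inf,v1:8,v2:inf,v3:19,v4:inf,v5:12,v6:0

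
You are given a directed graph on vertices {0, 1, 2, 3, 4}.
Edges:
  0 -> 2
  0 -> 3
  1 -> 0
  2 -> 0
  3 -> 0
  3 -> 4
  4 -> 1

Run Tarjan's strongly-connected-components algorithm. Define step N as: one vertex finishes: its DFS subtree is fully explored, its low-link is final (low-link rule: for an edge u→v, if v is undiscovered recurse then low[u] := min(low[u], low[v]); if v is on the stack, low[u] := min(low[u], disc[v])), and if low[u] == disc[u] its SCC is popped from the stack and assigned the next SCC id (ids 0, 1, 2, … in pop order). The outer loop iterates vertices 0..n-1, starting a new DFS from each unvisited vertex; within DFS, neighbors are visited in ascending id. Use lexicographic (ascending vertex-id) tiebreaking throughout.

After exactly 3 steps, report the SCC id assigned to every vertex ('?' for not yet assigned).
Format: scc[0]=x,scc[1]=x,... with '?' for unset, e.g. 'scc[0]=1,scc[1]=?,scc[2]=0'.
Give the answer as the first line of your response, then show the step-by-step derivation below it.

scc[0]=?,scc[1]=?,scc[2]=?,scc[3]=?,scc[4]=?

step 1: low=(low[0]=0,low[1]=?,low[2]=0,low[3]=?,low[4]=?); scc=(scc[0]=?,scc[1]=?,scc[2]=?,scc[3]=?,scc[4]=?)
step 2: low=(low[0]=0,low[1]=0,low[2]=0,low[3]=0,low[4]=3); scc=(scc[0]=?,scc[1]=?,scc[2]=?,scc[3]=?,scc[4]=?)
step 3: low=(low[0]=0,low[1]=0,low[2]=0,low[3]=0,low[4]=0); scc=(scc[0]=?,scc[1]=?,scc[2]=?,scc[3]=?,scc[4]=?)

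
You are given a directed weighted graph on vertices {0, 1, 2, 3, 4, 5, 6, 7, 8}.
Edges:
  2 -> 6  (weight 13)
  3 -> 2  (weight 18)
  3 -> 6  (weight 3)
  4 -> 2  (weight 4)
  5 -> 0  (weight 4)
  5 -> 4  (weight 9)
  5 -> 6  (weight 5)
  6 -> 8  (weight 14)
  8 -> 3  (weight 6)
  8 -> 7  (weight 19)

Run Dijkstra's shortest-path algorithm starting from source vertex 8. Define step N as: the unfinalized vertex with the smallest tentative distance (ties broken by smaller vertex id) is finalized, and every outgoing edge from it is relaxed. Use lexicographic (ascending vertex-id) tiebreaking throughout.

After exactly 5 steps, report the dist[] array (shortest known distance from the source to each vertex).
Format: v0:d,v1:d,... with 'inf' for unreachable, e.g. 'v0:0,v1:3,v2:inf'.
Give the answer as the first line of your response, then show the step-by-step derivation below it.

v0:inf,v1:inf,v2:24,v3:6,v4:inf,v5:inf,v6:9,v7:19,v8:0

step 1: dist = v0:inf,v1:inf,v2:inf,v3:6,v4:inf,v5:inf,v6:inf,v7:19,v8:0
step 2: dist = v0:inf,v1:inf,v2:24,v3:6,v4:inf,v5:inf,v6:9,v7:19,v8:0
step 3: dist = v0:inf,v1:inf,v2:24,v3:6,v4:inf,v5:inf,v6:9,v7:19,v8:0
step 4: dist = v0:inf,v1:inf,v2:24,v3:6,v4:inf,v5:inf,v6:9,v7:19,v8:0
step 5: dist = v0:inf,v1:inf,v2:24,v3:6,v4:inf,v5:inf,v6:9,v7:19,v8:0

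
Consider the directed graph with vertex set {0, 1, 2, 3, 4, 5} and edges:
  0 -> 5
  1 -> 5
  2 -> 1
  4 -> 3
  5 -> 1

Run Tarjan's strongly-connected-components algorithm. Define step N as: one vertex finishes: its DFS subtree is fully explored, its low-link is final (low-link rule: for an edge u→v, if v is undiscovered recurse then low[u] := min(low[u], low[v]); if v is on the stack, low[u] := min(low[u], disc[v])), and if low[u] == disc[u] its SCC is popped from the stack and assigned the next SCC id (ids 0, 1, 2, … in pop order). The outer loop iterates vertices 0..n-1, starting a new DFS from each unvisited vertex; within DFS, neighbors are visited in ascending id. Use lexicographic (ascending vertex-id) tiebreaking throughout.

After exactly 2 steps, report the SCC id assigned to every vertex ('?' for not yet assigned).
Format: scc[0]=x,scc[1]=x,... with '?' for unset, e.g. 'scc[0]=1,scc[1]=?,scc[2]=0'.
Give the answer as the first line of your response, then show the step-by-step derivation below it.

scc[0]=?,scc[1]=0,scc[2]=?,scc[3]=?,scc[4]=?,scc[5]=0

step 1: low=(low[0]=0,low[1]=1,low[2]=?,low[3]=?,low[4]=?,low[5]=1); scc=(scc[0]=?,scc[1]=?,scc[2]=?,scc[3]=?,scc[4]=?,scc[5]=?)
step 2: low=(low[0]=0,low[1]=1,low[2]=?,low[3]=?,low[4]=?,low[5]=1); scc=(scc[0]=?,scc[1]=0,scc[2]=?,scc[3]=?,scc[4]=?,scc[5]=0)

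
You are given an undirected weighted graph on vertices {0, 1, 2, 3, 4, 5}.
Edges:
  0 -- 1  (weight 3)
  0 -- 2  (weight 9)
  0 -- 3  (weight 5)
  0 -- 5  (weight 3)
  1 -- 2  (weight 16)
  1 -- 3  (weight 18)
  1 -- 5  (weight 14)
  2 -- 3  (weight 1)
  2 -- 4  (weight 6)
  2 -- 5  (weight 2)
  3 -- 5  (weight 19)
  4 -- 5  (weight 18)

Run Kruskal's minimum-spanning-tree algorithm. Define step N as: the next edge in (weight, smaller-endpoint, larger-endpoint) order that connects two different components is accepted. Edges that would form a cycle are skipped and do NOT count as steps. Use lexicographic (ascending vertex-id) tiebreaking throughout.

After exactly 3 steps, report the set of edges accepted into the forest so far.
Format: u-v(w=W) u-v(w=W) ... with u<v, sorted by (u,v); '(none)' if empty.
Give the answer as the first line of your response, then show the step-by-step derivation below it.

0-1(w=3) 2-3(w=1) 2-5(w=2)

step 1: add edge 2-3 (w=1); MST = {2-3(w=1)}
step 2: add edge 2-5 (w=2); MST = {2-3(w=1) 2-5(w=2)}
step 3: add edge 0-1 (w=3); MST = {0-1(w=3) 2-3(w=1) 2-5(w=2)}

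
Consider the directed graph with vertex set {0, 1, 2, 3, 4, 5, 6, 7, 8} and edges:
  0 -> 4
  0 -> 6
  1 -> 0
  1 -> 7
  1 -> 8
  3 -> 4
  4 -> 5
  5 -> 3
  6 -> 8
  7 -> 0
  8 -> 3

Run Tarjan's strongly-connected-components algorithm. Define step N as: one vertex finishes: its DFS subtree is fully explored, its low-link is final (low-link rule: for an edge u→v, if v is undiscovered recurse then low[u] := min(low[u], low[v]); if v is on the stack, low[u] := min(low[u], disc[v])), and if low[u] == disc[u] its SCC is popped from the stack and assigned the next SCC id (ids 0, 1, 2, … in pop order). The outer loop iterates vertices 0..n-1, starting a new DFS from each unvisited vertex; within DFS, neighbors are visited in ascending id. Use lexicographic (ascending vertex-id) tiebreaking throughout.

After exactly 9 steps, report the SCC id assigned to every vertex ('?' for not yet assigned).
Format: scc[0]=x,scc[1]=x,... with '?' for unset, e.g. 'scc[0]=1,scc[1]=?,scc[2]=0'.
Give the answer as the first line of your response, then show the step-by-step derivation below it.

scc[0]=3,scc[1]=5,scc[2]=6,scc[3]=0,scc[4]=0,scc[5]=0,scc[6]=2,scc[7]=4,scc[8]=1

step 1: low=(low[0]=0,low[1]=?,low[2]=?,low[3]=1,low[4]=1,low[5]=2,low[6]=?,low[7]=?,low[8]=?); scc=(scc[0]=?,scc[1]=?,scc[2]=?,scc[3]=?,scc[4]=?,scc[5]=?,scc[6]=?,scc[7]=?,scc[8]=?)
step 2: low=(low[0]=0,low[1]=?,low[2]=?,low[3]=1,low[4]=1,low[5]=1,low[6]=?,low[7]=?,low[8]=?); scc=(scc[0]=?,scc[1]=?,scc[2]=?,scc[3]=?,scc[4]=?,scc[5]=?,scc[6]=?,scc[7]=?,scc[8]=?)
step 3: low=(low[0]=0,low[1]=?,low[2]=?,low[3]=1,low[4]=1,low[5]=1,low[6]=?,low[7]=?,low[8]=?); scc=(scc[0]=?,scc[1]=?,scc[2]=?,scc[3]=0,scc[4]=0,scc[5]=0,scc[6]=?,scc[7]=?,scc[8]=?)
step 4: low=(low[0]=0,low[1]=?,low[2]=?,low[3]=1,low[4]=1,low[5]=1,low[6]=4,low[7]=?,low[8]=5); scc=(scc[0]=?,scc[1]=?,scc[2]=?,scc[3]=0,scc[4]=0,scc[5]=0,scc[6]=?,scc[7]=?,scc[8]=1)
step 5: low=(low[0]=0,low[1]=?,low[2]=?,low[3]=1,low[4]=1,low[5]=1,low[6]=4,low[7]=?,low[8]=5); scc=(scc[0]=?,scc[1]=?,scc[2]=?,scc[3]=0,scc[4]=0,scc[5]=0,scc[6]=2,scc[7]=?,scc[8]=1)
step 6: low=(low[0]=0,low[1]=?,low[2]=?,low[3]=1,low[4]=1,low[5]=1,low[6]=4,low[7]=?,low[8]=5); scc=(scc[0]=3,scc[1]=?,scc[2]=?,scc[3]=0,scc[4]=0,scc[5]=0,scc[6]=2,scc[7]=?,scc[8]=1)
step 7: low=(low[0]=0,low[1]=6,low[2]=?,low[3]=1,low[4]=1,low[5]=1,low[6]=4,low[7]=7,low[8]=5); scc=(scc[0]=3,scc[1]=?,scc[2]=?,scc[3]=0,scc[4]=0,scc[5]=0,scc[6]=2,scc[7]=4,scc[8]=1)
step 8: low=(low[0]=0,low[1]=6,low[2]=?,low[3]=1,low[4]=1,low[5]=1,low[6]=4,low[7]=7,low[8]=5); scc=(scc[0]=3,scc[1]=5,scc[2]=?,scc[3]=0,scc[4]=0,scc[5]=0,scc[6]=2,scc[7]=4,scc[8]=1)
step 9: low=(low[0]=0,low[1]=6,low[2]=8,low[3]=1,low[4]=1,low[5]=1,low[6]=4,low[7]=7,low[8]=5); scc=(scc[0]=3,scc[1]=5,scc[2]=6,scc[3]=0,scc[4]=0,scc[5]=0,scc[6]=2,scc[7]=4,scc[8]=1)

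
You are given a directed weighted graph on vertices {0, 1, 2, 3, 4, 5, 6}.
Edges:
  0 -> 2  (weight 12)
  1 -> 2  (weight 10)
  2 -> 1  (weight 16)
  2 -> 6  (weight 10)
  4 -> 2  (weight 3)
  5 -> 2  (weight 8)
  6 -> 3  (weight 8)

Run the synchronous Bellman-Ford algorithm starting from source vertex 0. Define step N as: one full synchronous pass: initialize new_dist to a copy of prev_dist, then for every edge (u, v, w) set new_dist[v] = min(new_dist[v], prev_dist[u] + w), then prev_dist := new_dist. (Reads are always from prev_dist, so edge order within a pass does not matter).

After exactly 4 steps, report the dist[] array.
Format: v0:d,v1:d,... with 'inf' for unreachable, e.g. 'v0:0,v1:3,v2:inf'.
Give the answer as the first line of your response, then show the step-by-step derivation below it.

v0:0,v1:28,v2:12,v3:30,v4:inf,v5:inf,v6:22

step 1: dist = v0:0,v1:inf,v2:12,v3:inf,v4:inf,v5:inf,v6:inf
step 2: dist = v0:0,v1:28,v2:12,v3:inf,v4:inf,v5:inf,v6:22
step 3: dist = v0:0,v1:28,v2:12,v3:30,v4:inf,v5:inf,v6:22
step 4: dist = v0:0,v1:28,v2:12,v3:30,v4:inf,v5:inf,v6:22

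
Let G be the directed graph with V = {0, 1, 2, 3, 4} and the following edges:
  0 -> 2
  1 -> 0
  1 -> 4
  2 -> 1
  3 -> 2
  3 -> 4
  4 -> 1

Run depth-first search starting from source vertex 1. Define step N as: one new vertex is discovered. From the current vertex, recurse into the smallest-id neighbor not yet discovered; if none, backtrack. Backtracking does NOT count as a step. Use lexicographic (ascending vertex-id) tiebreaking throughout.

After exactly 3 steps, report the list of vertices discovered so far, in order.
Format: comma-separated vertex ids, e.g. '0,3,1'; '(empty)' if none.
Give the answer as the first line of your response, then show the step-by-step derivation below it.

1,0,2

step 1: discover 1; path=1; order=1
step 2: discover 0; path=1>0; order=1,0
step 3: discover 2; path=1>0>2; order=1,0,2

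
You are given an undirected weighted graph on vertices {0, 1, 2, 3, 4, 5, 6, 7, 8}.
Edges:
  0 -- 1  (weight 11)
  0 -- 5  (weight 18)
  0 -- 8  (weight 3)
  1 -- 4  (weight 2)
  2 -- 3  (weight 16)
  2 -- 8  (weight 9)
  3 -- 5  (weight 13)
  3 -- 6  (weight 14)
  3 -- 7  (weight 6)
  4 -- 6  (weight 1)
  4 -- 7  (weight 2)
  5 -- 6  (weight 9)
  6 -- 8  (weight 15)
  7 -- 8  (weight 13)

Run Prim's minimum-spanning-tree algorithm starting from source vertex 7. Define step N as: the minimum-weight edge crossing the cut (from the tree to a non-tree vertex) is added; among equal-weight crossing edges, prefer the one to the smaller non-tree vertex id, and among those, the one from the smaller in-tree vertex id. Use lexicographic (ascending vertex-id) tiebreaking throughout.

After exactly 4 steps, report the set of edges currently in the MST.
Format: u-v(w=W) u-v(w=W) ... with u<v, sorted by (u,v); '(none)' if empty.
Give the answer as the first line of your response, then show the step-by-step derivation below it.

1-4(w=2) 3-7(w=6) 4-6(w=1) 4-7(w=2)

step 1: add edge 4-7 (w=2); MST = {4-7(w=2)}
step 2: add edge 4-6 (w=1); MST = {4-6(w=1) 4-7(w=2)}
step 3: add edge 1-4 (w=2); MST = {1-4(w=2) 4-6(w=1) 4-7(w=2)}
step 4: add edge 3-7 (w=6); MST = {1-4(w=2) 3-7(w=6) 4-6(w=1) 4-7(w=2)}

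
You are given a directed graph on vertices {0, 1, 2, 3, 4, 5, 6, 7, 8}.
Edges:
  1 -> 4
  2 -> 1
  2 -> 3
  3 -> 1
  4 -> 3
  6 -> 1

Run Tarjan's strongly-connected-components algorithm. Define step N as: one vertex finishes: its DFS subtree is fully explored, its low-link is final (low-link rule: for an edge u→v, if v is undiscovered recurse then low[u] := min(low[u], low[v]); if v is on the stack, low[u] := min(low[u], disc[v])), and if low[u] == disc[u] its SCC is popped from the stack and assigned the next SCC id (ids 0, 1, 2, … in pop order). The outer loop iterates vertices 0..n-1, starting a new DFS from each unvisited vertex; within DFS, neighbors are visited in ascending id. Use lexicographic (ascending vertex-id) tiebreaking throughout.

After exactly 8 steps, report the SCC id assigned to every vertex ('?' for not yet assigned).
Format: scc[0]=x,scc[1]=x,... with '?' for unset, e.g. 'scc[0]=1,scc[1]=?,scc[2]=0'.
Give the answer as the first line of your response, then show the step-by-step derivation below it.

scc[0]=0,scc[1]=1,scc[2]=2,scc[3]=1,scc[4]=1,scc[5]=3,scc[6]=4,scc[7]=5,scc[8]=?

step 1: low=(low[0]=0,low[1]=?,low[2]=?,low[3]=?,low[4]=?,low[5]=?,low[6]=?,low[7]=?,low[8]=?); scc=(scc[0]=0,scc[1]=?,scc[2]=?,scc[3]=?,scc[4]=?,scc[5]=?,scc[6]=?,scc[7]=?,scc[8]=?)
step 2: low=(low[0]=0,low[1]=1,low[2]=?,low[3]=1,low[4]=2,low[5]=?,low[6]=?,low[7]=?,low[8]=?); scc=(scc[0]=0,scc[1]=?,scc[2]=?,scc[3]=?,scc[4]=?,scc[5]=?,scc[6]=?,scc[7]=?,scc[8]=?)
step 3: low=(low[0]=0,low[1]=1,low[2]=?,low[3]=1,low[4]=1,low[5]=?,low[6]=?,low[7]=?,low[8]=?); scc=(scc[0]=0,scc[1]=?,scc[2]=?,scc[3]=?,scc[4]=?,scc[5]=?,scc[6]=?,scc[7]=?,scc[8]=?)
step 4: low=(low[0]=0,low[1]=1,low[2]=?,low[3]=1,low[4]=1,low[5]=?,low[6]=?,low[7]=?,low[8]=?); scc=(scc[0]=0,scc[1]=1,scc[2]=?,scc[3]=1,scc[4]=1,scc[5]=?,scc[6]=?,scc[7]=?,scc[8]=?)
step 5: low=(low[0]=0,low[1]=1,low[2]=4,low[3]=1,low[4]=1,low[5]=?,low[6]=?,low[7]=?,low[8]=?); scc=(scc[0]=0,scc[1]=1,scc[2]=2,scc[3]=1,scc[4]=1,scc[5]=?,scc[6]=?,scc[7]=?,scc[8]=?)
step 6: low=(low[0]=0,low[1]=1,low[2]=4,low[3]=1,low[4]=1,low[5]=5,low[6]=?,low[7]=?,low[8]=?); scc=(scc[0]=0,scc[1]=1,scc[2]=2,scc[3]=1,scc[4]=1,scc[5]=3,scc[6]=?,scc[7]=?,scc[8]=?)
step 7: low=(low[0]=0,low[1]=1,low[2]=4,low[3]=1,low[4]=1,low[5]=5,low[6]=6,low[7]=?,low[8]=?); scc=(scc[0]=0,scc[1]=1,scc[2]=2,scc[3]=1,scc[4]=1,scc[5]=3,scc[6]=4,scc[7]=?,scc[8]=?)
step 8: low=(low[0]=0,low[1]=1,low[2]=4,low[3]=1,low[4]=1,low[5]=5,low[6]=6,low[7]=7,low[8]=?); scc=(scc[0]=0,scc[1]=1,scc[2]=2,scc[3]=1,scc[4]=1,scc[5]=3,scc[6]=4,scc[7]=5,scc[8]=?)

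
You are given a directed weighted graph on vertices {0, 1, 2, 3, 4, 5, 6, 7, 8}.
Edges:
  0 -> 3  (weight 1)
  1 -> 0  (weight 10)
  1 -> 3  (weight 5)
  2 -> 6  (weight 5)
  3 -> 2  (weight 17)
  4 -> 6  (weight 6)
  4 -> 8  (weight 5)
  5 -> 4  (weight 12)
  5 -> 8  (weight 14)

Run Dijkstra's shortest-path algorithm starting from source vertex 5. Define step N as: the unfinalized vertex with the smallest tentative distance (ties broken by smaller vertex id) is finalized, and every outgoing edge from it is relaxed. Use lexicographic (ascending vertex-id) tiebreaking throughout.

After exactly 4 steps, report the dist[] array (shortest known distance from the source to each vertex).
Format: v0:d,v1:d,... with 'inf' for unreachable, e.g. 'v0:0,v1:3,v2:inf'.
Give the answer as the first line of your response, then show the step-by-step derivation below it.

v0:inf,v1:inf,v2:inf,v3:inf,v4:12,v5:0,v6:18,v7:inf,v8:14

step 1: dist = v0:inf,v1:inf,v2:inf,v3:inf,v4:12,v5:0,v6:inf,v7:inf,v8:14
step 2: dist = v0:inf,v1:inf,v2:inf,v3:inf,v4:12,v5:0,v6:18,v7:inf,v8:14
step 3: dist = v0:inf,v1:inf,v2:inf,v3:inf,v4:12,v5:0,v6:18,v7:inf,v8:14
step 4: dist = v0:inf,v1:inf,v2:inf,v3:inf,v4:12,v5:0,v6:18,v7:inf,v8:14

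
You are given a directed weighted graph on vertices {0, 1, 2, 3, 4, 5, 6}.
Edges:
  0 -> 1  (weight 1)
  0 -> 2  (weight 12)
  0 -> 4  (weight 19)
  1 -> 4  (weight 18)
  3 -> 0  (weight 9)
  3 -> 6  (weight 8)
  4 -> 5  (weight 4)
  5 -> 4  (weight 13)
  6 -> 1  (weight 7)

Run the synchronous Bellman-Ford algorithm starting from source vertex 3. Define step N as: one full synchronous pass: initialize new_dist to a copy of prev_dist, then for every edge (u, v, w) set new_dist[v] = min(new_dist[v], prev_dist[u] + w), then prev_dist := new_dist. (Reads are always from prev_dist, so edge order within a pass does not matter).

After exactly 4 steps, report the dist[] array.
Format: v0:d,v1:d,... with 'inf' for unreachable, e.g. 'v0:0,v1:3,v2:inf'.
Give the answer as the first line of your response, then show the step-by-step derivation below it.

v0:9,v1:10,v2:21,v3:0,v4:28,v5:32,v6:8

step 1: dist = v0:9,v1:inf,v2:inf,v3:0,v4:inf,v5:inf,v6:8
step 2: dist = v0:9,v1:10,v2:21,v3:0,v4:28,v5:inf,v6:8
step 3: dist = v0:9,v1:10,v2:21,v3:0,v4:28,v5:32,v6:8
step 4: dist = v0:9,v1:10,v2:21,v3:0,v4:28,v5:32,v6:8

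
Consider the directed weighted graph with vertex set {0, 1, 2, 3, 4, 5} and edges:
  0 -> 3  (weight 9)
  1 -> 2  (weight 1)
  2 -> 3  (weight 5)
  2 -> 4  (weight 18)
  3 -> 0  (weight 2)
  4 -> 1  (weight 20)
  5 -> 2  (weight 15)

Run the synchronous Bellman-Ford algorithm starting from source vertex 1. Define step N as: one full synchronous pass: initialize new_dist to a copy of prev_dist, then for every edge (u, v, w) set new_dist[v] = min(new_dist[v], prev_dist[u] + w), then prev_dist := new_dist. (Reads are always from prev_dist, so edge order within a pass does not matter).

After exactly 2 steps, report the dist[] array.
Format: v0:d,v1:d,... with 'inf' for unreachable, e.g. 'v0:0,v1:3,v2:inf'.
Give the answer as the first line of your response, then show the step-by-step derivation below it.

v0:inf,v1:0,v2:1,v3:6,v4:19,v5:inf

step 1: dist = v0:inf,v1:0,v2:1,v3:inf,v4:inf,v5:inf
step 2: dist = v0:inf,v1:0,v2:1,v3:6,v4:19,v5:inf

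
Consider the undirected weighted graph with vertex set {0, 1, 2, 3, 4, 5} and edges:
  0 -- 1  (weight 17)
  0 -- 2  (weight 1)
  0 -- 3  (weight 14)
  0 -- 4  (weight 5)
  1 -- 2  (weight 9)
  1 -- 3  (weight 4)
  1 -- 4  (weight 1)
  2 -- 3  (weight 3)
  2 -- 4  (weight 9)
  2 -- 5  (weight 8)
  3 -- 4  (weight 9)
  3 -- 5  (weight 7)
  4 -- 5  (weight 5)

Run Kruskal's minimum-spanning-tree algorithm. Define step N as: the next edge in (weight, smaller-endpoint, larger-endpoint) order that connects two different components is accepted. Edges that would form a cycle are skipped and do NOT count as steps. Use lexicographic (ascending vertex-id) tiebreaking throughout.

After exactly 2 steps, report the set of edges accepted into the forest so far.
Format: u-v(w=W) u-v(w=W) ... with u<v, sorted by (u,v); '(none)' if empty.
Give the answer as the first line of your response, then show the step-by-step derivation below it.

0-2(w=1) 1-4(w=1)

step 1: add edge 0-2 (w=1); MST = {0-2(w=1)}
step 2: add edge 1-4 (w=1); MST = {0-2(w=1) 1-4(w=1)}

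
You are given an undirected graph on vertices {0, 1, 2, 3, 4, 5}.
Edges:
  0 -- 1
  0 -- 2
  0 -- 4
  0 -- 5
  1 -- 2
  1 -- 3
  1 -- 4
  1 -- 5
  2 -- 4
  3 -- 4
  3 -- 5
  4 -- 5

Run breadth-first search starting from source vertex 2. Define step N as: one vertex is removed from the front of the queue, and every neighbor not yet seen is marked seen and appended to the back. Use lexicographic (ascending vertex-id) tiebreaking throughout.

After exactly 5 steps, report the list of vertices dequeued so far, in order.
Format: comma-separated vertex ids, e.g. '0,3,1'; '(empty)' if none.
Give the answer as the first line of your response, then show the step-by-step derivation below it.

2,0,1,4,5

step 1: dequeue 2; queue=[0,1,4]; order=2
step 2: dequeue 0; queue=[1,4,5]; order=2,0
step 3: dequeue 1; queue=[4,5,3]; order=2,0,1
step 4: dequeue 4; queue=[5,3]; order=2,0,1,4
step 5: dequeue 5; queue=[3]; order=2,0,1,4,5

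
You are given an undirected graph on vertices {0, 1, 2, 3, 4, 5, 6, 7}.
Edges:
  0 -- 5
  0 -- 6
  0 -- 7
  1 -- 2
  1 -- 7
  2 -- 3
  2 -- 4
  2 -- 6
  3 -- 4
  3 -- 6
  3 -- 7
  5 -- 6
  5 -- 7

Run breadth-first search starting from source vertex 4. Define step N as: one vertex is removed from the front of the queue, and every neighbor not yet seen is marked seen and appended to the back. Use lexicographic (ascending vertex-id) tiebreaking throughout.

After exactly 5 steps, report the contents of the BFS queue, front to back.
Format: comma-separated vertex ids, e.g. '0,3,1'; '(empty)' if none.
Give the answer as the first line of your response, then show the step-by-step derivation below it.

7,0,5

step 1: dequeue 4; queue=[2,3]; order=4
step 2: dequeue 2; queue=[3,1,6]; order=4,2
step 3: dequeue 3; queue=[1,6,7]; order=4,2,3
step 4: dequeue 1; queue=[6,7]; order=4,2,3,1
step 5: dequeue 6; queue=[7,0,5]; order=4,2,3,1,6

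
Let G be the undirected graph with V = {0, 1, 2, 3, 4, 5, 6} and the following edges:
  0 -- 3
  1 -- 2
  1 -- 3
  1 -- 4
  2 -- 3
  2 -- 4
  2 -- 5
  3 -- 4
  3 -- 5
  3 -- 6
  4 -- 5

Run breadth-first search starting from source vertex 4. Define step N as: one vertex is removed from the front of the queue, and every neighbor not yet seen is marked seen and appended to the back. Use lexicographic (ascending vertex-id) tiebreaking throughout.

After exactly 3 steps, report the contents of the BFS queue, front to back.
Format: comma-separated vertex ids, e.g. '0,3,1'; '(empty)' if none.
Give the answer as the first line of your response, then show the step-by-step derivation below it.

3,5

step 1: dequeue 4; queue=[1,2,3,5]; order=4
step 2: dequeue 1; queue=[2,3,5]; order=4,1
step 3: dequeue 2; queue=[3,5]; order=4,1,2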